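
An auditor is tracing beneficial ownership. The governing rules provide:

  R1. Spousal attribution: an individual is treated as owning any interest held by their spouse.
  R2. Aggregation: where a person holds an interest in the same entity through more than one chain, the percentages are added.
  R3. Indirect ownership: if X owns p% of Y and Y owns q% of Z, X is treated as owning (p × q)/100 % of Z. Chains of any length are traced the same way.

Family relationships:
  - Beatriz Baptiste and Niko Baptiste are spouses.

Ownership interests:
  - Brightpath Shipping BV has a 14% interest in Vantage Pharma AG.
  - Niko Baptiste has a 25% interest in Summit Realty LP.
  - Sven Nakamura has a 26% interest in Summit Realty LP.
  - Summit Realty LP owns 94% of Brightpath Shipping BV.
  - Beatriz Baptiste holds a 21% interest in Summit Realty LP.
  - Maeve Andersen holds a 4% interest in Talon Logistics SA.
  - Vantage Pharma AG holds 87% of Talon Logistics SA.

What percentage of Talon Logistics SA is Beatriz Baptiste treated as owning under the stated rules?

5.266632%

By spousal attribution (R1), Beatriz Baptiste is treated as also owning Niko Baptiste's interest in Summit Realty LP, giving 21% + 25% = 46%.
Chain via Summit Realty LP → Brightpath Shipping BV → Vantage Pharma AG (R3): 46% × 94% × 14% × 87% = 5.266632% of Talon Logistics SA.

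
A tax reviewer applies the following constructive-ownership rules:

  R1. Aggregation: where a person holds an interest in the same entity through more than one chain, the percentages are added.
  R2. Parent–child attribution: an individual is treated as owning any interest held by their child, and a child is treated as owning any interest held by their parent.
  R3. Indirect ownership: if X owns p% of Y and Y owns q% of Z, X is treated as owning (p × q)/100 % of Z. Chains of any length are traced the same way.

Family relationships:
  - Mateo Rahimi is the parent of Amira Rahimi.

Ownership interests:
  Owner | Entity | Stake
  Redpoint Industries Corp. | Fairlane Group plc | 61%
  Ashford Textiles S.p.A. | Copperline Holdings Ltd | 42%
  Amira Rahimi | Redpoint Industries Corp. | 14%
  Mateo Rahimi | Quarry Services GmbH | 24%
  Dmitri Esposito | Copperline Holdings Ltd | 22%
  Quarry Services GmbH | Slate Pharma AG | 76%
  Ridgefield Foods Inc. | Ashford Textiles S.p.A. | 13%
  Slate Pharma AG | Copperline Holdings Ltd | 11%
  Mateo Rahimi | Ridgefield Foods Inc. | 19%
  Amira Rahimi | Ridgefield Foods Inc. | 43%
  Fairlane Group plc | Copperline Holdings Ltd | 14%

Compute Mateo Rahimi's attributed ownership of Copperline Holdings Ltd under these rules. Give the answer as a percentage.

6.5872%

By parent–child attribution (R2), Mateo Rahimi is treated as also owning Amira Rahimi's interest in Ridgefield Foods Inc, giving 19% + 43% = 62%.
By parent–child attribution (R2), Mateo Rahimi is treated as owning Amira Rahimi's 14% interest in Redpoint Industries Corp.
Chain via Ridgefield Foods Inc. → Ashford Textiles S.p.A. (R3): 62% × 13% × 42% = 3.3852% of Copperline Holdings Ltd.
Chain via Quarry Services GmbH → Slate Pharma AG (R3): 24% × 76% × 11% = 2.0064% of Copperline Holdings Ltd.
Chain via Redpoint Industries Corp. → Fairlane Group plc (R3): 14% × 61% × 14% = 1.1956% of Copperline Holdings Ltd.
Aggregating (R1): 3.3852% + 2.0064% + 1.1956% = 6.5872%.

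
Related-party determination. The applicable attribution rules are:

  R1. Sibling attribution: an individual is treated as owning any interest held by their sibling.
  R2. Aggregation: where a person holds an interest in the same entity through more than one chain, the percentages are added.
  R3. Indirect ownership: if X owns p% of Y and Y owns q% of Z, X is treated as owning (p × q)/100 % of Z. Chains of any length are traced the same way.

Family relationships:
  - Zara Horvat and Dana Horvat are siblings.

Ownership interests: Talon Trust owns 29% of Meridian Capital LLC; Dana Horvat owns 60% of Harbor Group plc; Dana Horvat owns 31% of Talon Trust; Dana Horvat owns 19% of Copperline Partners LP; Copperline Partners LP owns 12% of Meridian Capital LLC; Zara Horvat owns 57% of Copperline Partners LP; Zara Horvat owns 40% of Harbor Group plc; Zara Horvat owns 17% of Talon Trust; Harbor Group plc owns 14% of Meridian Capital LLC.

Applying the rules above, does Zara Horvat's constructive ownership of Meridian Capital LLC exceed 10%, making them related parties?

Yes

By sibling attribution (R1), Zara Horvat is treated as also owning Dana Horvat's interest in Harbor Group plc, giving 40% + 60% = 100%.
By sibling attribution (R1), Zara Horvat is treated as also owning Dana Horvat's interest in Copperline Partners LP, giving 57% + 19% = 76%.
By sibling attribution (R1), Zara Horvat is treated as also owning Dana Horvat's interest in Talon Trust, giving 17% + 31% = 48%.
Chain via Harbor Group plc (R3): 100% × 14% = 14% of Meridian Capital LLC.
Chain via Copperline Partners LP (R3): 76% × 12% = 9.12% of Meridian Capital LLC.
Chain via Talon Trust (R3): 48% × 29% = 13.92% of Meridian Capital LLC.
Aggregating (R2): 14% + 9.12% + 13.92% = 37.04%.
37.04% exceeds the 10% threshold, so Zara is a related party to Meridian Capital LLC.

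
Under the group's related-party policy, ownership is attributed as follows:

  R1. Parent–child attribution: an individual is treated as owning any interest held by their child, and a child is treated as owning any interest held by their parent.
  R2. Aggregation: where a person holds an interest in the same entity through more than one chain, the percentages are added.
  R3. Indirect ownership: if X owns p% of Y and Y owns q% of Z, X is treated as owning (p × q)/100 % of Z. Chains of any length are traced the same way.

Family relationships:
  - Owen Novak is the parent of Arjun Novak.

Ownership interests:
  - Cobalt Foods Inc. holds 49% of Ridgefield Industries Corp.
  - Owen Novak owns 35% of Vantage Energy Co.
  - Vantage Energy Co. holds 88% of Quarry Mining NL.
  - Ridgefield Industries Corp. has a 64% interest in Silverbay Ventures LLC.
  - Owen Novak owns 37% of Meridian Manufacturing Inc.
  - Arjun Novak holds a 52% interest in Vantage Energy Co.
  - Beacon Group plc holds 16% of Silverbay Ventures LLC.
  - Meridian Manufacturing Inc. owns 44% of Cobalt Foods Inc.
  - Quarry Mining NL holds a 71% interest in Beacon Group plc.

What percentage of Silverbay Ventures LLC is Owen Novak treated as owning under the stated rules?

13.802624%

By parent–child attribution (R1), Owen Novak is treated as also owning Arjun Novak's interest in Vantage Energy Co, giving 35% + 52% = 87%.
Chain via Vantage Energy Co. → Quarry Mining NL → Beacon Group plc (R3): 87% × 88% × 71% × 16% = 8.697216% of Silverbay Ventures LLC.
Chain via Meridian Manufacturing Inc. → Cobalt Foods Inc. → Ridgefield Industries Corp. (R3): 37% × 44% × 49% × 64% = 5.105408% of Silverbay Ventures LLC.
Aggregating (R2): 8.697216% + 5.105408% = 13.802624%.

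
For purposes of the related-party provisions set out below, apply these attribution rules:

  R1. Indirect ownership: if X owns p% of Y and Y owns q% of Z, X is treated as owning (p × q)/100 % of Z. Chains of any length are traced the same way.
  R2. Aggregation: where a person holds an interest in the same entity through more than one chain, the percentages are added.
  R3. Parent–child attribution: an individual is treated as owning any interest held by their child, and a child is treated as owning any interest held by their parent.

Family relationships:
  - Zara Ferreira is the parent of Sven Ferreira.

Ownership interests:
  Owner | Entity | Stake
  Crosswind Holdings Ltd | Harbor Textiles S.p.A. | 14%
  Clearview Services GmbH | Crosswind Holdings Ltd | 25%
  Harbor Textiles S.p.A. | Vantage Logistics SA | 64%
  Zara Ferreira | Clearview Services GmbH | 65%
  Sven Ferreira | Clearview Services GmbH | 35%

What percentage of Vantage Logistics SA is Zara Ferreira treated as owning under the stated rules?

By parent–child attribution (R3), Zara Ferreira is treated as also owning Sven Ferreira's interest in Clearview Services GmbH, giving 65% + 35% = 100%.
Chain via Clearview Services GmbH → Crosswind Holdings Ltd → Harbor Textiles S.p.A. (R1): 100% × 25% × 14% × 64% = 2.24% of Vantage Logistics SA.

2.24%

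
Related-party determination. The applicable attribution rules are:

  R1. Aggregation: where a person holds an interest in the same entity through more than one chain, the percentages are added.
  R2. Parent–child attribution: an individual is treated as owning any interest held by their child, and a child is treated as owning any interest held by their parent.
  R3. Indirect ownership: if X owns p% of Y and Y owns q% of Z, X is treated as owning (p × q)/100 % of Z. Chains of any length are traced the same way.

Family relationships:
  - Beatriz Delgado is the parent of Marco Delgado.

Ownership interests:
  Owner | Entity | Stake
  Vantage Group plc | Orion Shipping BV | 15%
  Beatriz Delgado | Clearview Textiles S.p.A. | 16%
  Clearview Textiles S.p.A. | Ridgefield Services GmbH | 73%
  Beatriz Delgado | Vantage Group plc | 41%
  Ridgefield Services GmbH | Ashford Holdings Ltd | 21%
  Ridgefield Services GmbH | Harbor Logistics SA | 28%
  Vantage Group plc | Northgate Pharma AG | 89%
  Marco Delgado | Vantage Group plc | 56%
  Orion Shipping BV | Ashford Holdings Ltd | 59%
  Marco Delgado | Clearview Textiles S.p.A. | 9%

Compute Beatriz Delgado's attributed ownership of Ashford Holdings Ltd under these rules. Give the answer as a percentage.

By parent–child attribution (R2), Beatriz Delgado is treated as also owning Marco Delgado's interest in Vantage Group plc, giving 41% + 56% = 97%.
By parent–child attribution (R2), Beatriz Delgado is treated as also owning Marco Delgado's interest in Clearview Textiles S.p.A, giving 16% + 9% = 25%.
Chain via Vantage Group plc → Orion Shipping BV (R3): 97% × 15% × 59% = 8.5845% of Ashford Holdings Ltd.
Chain via Clearview Textiles S.p.A. → Ridgefield Services GmbH (R3): 25% × 73% × 21% = 3.8325% of Ashford Holdings Ltd.
Aggregating (R1): 8.5845% + 3.8325% = 12.417%.

12.417%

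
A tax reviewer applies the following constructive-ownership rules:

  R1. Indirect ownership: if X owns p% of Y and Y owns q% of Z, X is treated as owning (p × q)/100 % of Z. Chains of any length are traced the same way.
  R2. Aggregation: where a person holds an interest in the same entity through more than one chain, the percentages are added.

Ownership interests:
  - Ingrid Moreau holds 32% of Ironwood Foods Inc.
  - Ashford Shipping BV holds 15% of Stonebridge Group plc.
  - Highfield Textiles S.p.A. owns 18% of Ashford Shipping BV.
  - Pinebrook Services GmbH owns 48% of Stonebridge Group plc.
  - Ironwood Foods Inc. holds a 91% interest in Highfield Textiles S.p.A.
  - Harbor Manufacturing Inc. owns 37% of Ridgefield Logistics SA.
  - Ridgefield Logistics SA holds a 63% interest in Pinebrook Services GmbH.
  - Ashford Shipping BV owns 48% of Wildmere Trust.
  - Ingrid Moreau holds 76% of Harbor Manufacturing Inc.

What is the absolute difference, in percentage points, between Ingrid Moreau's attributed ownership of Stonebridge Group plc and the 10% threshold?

0.710272

Chain via Harbor Manufacturing Inc. → Ridgefield Logistics SA → Pinebrook Services GmbH (R1): 76% × 37% × 63% × 48% = 8.503488% of Stonebridge Group plc.
Chain via Ironwood Foods Inc. → Highfield Textiles S.p.A. → Ashford Shipping BV (R1): 32% × 91% × 18% × 15% = 0.78624% of Stonebridge Group plc.
Aggregating (R2): 8.503488% + 0.78624% = 9.289728%.
9.289728% falls short of the 10% threshold by 0.710272 percentage points.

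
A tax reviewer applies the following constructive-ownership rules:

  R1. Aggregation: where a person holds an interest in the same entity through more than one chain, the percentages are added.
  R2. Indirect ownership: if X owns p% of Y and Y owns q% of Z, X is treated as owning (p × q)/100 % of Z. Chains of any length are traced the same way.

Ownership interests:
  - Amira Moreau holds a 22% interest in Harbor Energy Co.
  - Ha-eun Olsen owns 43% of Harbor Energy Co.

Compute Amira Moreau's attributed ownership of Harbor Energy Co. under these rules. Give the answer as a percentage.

Direct interest in Harbor Energy Co: 22%.

22%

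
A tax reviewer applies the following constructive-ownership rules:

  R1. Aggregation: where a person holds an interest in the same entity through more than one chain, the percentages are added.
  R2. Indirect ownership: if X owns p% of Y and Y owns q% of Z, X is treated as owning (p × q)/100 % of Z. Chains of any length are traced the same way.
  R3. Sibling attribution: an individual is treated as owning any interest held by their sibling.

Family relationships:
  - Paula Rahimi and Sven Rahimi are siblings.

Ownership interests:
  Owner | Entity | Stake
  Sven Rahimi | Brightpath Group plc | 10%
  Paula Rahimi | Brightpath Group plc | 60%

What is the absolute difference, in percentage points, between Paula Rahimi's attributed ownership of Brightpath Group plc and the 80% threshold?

10

By sibling attribution (R3), Paula Rahimi is treated as also owning Sven Rahimi's interest in Brightpath Group plc, giving 60% + 10% = 70%.
Direct interest in Brightpath Group plc: 70%.
70% falls short of the 80% threshold by 10 percentage points.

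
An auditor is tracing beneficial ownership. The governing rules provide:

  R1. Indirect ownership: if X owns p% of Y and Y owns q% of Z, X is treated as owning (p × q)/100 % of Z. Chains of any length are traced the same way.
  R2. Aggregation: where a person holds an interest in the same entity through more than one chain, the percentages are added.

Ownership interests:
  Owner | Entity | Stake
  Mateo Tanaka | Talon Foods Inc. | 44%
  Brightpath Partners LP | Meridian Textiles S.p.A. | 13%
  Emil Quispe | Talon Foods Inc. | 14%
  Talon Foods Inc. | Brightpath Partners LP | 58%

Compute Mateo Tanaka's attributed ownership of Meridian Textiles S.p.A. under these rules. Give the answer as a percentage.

3.3176%

Chain via Talon Foods Inc. → Brightpath Partners LP (R1): 44% × 58% × 13% = 3.3176% of Meridian Textiles S.p.A.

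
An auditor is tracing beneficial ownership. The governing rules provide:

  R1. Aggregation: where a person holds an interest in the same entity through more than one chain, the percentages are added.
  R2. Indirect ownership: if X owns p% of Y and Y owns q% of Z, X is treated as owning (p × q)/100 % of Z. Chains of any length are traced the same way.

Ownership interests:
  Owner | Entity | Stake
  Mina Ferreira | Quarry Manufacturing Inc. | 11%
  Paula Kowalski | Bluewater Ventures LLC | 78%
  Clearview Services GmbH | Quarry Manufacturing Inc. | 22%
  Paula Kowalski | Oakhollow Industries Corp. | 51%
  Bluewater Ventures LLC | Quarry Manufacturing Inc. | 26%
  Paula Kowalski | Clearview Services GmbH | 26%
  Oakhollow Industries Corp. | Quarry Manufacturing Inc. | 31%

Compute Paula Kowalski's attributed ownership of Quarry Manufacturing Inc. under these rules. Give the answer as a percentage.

Chain via Bluewater Ventures LLC (R2): 78% × 26% = 20.28% of Quarry Manufacturing Inc.
Chain via Clearview Services GmbH (R2): 26% × 22% = 5.72% of Quarry Manufacturing Inc.
Chain via Oakhollow Industries Corp. (R2): 51% × 31% = 15.81% of Quarry Manufacturing Inc.
Aggregating (R1): 20.28% + 5.72% + 15.81% = 41.81%.

41.81%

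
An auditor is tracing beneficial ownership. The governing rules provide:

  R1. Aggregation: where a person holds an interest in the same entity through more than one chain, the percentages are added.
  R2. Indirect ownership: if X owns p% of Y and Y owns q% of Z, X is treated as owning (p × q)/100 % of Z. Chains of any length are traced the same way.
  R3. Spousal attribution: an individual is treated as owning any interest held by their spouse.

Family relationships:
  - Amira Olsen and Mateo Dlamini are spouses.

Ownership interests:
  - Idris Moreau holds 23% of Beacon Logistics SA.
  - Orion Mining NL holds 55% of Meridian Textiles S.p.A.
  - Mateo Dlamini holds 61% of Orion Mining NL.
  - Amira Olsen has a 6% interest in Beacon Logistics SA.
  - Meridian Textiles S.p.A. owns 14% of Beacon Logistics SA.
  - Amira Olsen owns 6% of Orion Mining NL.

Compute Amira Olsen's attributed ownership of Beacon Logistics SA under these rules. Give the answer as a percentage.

11.159%

By spousal attribution (R3), Amira Olsen is treated as also owning Mateo Dlamini's interest in Orion Mining NL, giving 6% + 61% = 67%.
Chain via Orion Mining NL → Meridian Textiles S.p.A. (R2): 67% × 55% × 14% = 5.159% of Beacon Logistics SA.
Direct interest in Beacon Logistics SA: 6%.
Aggregating (R1): 5.159% + 6% = 11.159%.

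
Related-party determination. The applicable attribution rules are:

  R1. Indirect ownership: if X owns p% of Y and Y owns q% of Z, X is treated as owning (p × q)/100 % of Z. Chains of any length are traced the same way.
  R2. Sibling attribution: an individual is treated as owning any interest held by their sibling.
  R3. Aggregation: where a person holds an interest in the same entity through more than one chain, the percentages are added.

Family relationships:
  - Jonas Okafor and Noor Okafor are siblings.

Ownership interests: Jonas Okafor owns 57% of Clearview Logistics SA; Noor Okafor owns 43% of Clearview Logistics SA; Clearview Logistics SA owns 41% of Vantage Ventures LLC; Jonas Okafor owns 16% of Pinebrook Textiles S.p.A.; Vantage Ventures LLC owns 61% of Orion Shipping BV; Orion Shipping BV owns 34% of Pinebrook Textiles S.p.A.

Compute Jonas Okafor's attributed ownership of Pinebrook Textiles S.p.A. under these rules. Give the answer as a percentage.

By sibling attribution (R2), Jonas Okafor is treated as also owning Noor Okafor's interest in Clearview Logistics SA, giving 57% + 43% = 100%.
Chain via Clearview Logistics SA → Vantage Ventures LLC → Orion Shipping BV (R1): 100% × 41% × 61% × 34% = 8.5034% of Pinebrook Textiles S.p.A.
Direct interest in Pinebrook Textiles S.p.A: 16%.
Aggregating (R3): 8.5034% + 16% = 24.5034%.

24.5034%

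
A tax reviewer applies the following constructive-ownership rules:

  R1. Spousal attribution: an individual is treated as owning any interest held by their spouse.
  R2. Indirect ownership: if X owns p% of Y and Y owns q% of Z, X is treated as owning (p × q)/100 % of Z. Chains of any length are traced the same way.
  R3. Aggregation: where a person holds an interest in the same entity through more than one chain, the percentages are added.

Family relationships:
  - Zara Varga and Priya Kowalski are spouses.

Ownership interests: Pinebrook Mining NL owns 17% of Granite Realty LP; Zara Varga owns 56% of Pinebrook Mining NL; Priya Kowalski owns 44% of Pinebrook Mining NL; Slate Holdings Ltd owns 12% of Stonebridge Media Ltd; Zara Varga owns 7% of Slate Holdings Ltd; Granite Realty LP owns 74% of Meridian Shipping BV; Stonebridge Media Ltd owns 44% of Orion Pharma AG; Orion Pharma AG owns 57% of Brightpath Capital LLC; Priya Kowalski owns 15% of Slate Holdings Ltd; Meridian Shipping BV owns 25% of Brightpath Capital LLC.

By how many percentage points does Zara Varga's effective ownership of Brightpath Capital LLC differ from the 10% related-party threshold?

By spousal attribution (R1), Zara Varga is treated as also owning Priya Kowalski's interest in Slate Holdings Ltd, giving 7% + 15% = 22%.
By spousal attribution (R1), Zara Varga is treated as also owning Priya Kowalski's interest in Pinebrook Mining NL, giving 56% + 44% = 100%.
Chain via Slate Holdings Ltd → Stonebridge Media Ltd → Orion Pharma AG (R2): 22% × 12% × 44% × 57% = 0.662112% of Brightpath Capital LLC.
Chain via Pinebrook Mining NL → Granite Realty LP → Meridian Shipping BV (R2): 100% × 17% × 74% × 25% = 3.145% of Brightpath Capital LLC.
Aggregating (R3): 0.662112% + 3.145% = 3.807112%.
3.807112% falls short of the 10% threshold by 6.192888 percentage points.

6.192888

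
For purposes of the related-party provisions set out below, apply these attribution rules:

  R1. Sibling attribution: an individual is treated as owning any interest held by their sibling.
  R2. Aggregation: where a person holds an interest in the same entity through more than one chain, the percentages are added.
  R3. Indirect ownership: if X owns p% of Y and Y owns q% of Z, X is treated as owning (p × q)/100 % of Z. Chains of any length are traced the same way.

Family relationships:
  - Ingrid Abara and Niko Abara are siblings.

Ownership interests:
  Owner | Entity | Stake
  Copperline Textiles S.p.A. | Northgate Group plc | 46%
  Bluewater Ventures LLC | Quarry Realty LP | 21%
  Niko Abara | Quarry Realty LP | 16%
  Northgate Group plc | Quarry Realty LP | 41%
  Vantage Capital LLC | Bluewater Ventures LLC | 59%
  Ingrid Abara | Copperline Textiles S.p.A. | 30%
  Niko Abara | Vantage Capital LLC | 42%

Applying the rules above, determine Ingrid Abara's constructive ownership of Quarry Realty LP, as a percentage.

By sibling attribution (R1), Ingrid Abara is treated as owning Niko Abara's 42% interest in Vantage Capital LLC.
By sibling attribution (R1), Ingrid Abara is treated as owning Niko Abara's 16% interest in Quarry Realty LP.
Chain via Copperline Textiles S.p.A. → Northgate Group plc (R3): 30% × 46% × 41% = 5.658% of Quarry Realty LP.
Chain via Vantage Capital LLC → Bluewater Ventures LLC (R3): 42% × 59% × 21% = 5.2038% of Quarry Realty LP.
Direct interest in Quarry Realty LP: 16%.
Aggregating (R2): 5.658% + 5.2038% + 16% = 26.8618%.

26.8618%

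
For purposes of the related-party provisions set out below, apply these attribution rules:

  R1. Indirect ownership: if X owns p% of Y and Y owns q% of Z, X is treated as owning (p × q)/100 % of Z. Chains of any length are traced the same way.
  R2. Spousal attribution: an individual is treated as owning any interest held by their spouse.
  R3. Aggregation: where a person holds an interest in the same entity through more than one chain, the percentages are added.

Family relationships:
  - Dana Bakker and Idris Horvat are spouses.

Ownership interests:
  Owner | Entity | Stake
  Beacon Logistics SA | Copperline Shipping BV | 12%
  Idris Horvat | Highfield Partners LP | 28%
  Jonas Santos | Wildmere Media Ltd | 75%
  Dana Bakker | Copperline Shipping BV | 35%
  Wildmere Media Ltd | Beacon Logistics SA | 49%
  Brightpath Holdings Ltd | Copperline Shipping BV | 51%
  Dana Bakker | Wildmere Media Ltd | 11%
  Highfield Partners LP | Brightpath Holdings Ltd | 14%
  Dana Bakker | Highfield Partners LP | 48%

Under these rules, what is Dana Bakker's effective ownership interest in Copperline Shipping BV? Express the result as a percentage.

41.0732%

By spousal attribution (R2), Dana Bakker is treated as also owning Idris Horvat's interest in Highfield Partners LP, giving 48% + 28% = 76%.
Chain via Wildmere Media Ltd → Beacon Logistics SA (R1): 11% × 49% × 12% = 0.6468% of Copperline Shipping BV.
Chain via Highfield Partners LP → Brightpath Holdings Ltd (R1): 76% × 14% × 51% = 5.4264% of Copperline Shipping BV.
Direct interest in Copperline Shipping BV: 35%.
Aggregating (R3): 0.6468% + 5.4264% + 35% = 41.0732%.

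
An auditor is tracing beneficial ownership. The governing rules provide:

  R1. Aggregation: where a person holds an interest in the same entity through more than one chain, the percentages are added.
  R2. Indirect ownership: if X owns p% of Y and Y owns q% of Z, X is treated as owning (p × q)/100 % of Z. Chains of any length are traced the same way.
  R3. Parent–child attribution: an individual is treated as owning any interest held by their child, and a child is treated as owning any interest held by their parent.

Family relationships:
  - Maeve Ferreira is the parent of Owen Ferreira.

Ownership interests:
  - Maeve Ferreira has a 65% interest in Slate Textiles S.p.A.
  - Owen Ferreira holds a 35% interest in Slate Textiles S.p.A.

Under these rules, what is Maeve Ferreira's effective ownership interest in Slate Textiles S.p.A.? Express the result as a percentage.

By parent–child attribution (R3), Maeve Ferreira is treated as also owning Owen Ferreira's interest in Slate Textiles S.p.A, giving 65% + 35% = 100%.
Direct interest in Slate Textiles S.p.A: 100%.

100%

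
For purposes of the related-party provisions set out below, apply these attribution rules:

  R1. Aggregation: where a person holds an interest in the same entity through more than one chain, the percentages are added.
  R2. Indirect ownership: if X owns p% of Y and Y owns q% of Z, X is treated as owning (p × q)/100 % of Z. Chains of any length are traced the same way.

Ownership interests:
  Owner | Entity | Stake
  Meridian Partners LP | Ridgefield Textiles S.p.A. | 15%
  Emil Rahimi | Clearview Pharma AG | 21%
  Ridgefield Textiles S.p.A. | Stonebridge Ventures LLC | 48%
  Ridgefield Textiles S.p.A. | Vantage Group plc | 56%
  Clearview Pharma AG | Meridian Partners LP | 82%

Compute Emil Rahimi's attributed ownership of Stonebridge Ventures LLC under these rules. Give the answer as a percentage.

Chain via Clearview Pharma AG → Meridian Partners LP → Ridgefield Textiles S.p.A. (R2): 21% × 82% × 15% × 48% = 1.23984% of Stonebridge Ventures LLC.

1.23984%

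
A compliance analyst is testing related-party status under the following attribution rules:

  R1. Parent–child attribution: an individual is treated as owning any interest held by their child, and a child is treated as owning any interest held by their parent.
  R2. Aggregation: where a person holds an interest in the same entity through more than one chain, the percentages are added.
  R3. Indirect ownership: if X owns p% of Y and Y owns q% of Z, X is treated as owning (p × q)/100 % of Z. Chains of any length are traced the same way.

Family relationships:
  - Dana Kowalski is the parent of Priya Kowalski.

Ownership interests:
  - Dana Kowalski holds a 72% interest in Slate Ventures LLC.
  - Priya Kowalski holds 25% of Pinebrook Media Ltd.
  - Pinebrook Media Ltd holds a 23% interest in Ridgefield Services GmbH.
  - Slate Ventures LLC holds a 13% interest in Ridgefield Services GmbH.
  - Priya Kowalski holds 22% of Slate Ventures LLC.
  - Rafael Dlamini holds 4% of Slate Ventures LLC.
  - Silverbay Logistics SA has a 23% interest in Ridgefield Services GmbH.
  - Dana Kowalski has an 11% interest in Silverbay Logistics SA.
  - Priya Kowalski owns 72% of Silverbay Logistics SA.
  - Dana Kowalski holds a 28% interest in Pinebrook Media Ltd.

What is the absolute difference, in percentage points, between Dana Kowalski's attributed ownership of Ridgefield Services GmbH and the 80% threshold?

36.5

By parent–child attribution (R1), Dana Kowalski is treated as also owning Priya Kowalski's interest in Slate Ventures LLC, giving 72% + 22% = 94%.
By parent–child attribution (R1), Dana Kowalski is treated as also owning Priya Kowalski's interest in Pinebrook Media Ltd, giving 28% + 25% = 53%.
By parent–child attribution (R1), Dana Kowalski is treated as also owning Priya Kowalski's interest in Silverbay Logistics SA, giving 11% + 72% = 83%.
Chain via Slate Ventures LLC (R3): 94% × 13% = 12.22% of Ridgefield Services GmbH.
Chain via Pinebrook Media Ltd (R3): 53% × 23% = 12.19% of Ridgefield Services GmbH.
Chain via Silverbay Logistics SA (R3): 83% × 23% = 19.09% of Ridgefield Services GmbH.
Aggregating (R2): 12.22% + 12.19% + 19.09% = 43.5%.
43.5% falls short of the 80% threshold by 36.5 percentage points.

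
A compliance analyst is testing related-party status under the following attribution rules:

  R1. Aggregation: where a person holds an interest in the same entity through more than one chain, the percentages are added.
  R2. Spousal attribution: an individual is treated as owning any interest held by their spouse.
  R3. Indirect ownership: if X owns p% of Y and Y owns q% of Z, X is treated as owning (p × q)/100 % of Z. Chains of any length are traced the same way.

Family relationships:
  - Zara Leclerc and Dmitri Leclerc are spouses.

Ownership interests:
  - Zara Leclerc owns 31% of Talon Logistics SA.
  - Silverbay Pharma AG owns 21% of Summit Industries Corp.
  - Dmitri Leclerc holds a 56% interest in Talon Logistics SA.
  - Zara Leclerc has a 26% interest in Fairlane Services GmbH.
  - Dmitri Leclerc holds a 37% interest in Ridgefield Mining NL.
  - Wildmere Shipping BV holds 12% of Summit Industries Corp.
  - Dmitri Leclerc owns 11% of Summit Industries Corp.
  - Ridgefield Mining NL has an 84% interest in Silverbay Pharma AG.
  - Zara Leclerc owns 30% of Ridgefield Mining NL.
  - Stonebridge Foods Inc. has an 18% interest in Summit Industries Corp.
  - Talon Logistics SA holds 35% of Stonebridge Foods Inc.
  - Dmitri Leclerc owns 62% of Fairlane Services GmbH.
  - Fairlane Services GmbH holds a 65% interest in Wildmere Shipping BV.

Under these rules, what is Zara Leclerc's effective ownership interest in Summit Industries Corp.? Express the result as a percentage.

35.1638%

By spousal attribution (R2), Zara Leclerc is treated as also owning Dmitri Leclerc's interest in Talon Logistics SA, giving 31% + 56% = 87%.
By spousal attribution (R2), Zara Leclerc is treated as also owning Dmitri Leclerc's interest in Ridgefield Mining NL, giving 30% + 37% = 67%.
By spousal attribution (R2), Zara Leclerc is treated as also owning Dmitri Leclerc's interest in Fairlane Services GmbH, giving 26% + 62% = 88%.
By spousal attribution (R2), Zara Leclerc is treated as owning Dmitri Leclerc's 11% interest in Summit Industries Corp.
Chain via Talon Logistics SA → Stonebridge Foods Inc. (R3): 87% × 35% × 18% = 5.481% of Summit Industries Corp.
Chain via Ridgefield Mining NL → Silverbay Pharma AG (R3): 67% × 84% × 21% = 11.8188% of Summit Industries Corp.
Chain via Fairlane Services GmbH → Wildmere Shipping BV (R3): 88% × 65% × 12% = 6.864% of Summit Industries Corp.
Direct interest in Summit Industries Corp: 11%.
Aggregating (R1): 5.481% + 11.8188% + 6.864% + 11% = 35.1638%.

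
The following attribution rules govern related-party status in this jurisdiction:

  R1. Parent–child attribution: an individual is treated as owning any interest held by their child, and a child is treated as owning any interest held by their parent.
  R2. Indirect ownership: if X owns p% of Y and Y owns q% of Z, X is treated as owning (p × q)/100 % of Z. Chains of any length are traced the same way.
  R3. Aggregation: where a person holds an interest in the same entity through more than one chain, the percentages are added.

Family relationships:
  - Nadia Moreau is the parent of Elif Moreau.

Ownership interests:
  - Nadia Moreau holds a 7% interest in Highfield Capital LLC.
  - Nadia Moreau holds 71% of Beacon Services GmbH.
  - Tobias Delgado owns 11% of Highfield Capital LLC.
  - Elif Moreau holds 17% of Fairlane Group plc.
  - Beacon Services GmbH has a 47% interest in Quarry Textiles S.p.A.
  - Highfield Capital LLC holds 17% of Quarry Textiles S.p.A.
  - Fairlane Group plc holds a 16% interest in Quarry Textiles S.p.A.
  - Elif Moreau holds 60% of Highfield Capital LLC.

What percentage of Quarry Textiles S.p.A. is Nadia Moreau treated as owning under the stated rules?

By parent–child attribution (R1), Nadia Moreau is treated as also owning Elif Moreau's interest in Highfield Capital LLC, giving 7% + 60% = 67%.
By parent–child attribution (R1), Nadia Moreau is treated as owning Elif Moreau's 17% interest in Fairlane Group plc.
Chain via Beacon Services GmbH (R2): 71% × 47% = 33.37% of Quarry Textiles S.p.A.
Chain via Highfield Capital LLC (R2): 67% × 17% = 11.39% of Quarry Textiles S.p.A.
Chain via Fairlane Group plc (R2): 17% × 16% = 2.72% of Quarry Textiles S.p.A.
Aggregating (R3): 33.37% + 11.39% + 2.72% = 47.48%.

47.48%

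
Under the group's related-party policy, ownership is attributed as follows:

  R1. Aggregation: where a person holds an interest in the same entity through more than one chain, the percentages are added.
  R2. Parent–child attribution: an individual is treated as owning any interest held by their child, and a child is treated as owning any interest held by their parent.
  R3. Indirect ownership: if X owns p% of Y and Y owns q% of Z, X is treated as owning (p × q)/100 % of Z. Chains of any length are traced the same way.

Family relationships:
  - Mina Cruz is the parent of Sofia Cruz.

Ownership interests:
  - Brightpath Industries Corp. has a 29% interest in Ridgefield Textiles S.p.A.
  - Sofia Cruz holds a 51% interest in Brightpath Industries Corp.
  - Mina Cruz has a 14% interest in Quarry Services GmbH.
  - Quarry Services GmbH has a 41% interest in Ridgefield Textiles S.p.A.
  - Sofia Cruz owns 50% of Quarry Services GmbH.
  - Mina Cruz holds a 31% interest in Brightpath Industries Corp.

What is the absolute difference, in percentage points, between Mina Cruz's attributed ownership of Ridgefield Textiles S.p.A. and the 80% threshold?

By parent–child attribution (R2), Mina Cruz is treated as also owning Sofia Cruz's interest in Quarry Services GmbH, giving 14% + 50% = 64%.
By parent–child attribution (R2), Mina Cruz is treated as also owning Sofia Cruz's interest in Brightpath Industries Corp, giving 31% + 51% = 82%.
Chain via Quarry Services GmbH (R3): 64% × 41% = 26.24% of Ridgefield Textiles S.p.A.
Chain via Brightpath Industries Corp. (R3): 82% × 29% = 23.78% of Ridgefield Textiles S.p.A.
Aggregating (R1): 26.24% + 23.78% = 50.02%.
50.02% falls short of the 80% threshold by 29.98 percentage points.

29.98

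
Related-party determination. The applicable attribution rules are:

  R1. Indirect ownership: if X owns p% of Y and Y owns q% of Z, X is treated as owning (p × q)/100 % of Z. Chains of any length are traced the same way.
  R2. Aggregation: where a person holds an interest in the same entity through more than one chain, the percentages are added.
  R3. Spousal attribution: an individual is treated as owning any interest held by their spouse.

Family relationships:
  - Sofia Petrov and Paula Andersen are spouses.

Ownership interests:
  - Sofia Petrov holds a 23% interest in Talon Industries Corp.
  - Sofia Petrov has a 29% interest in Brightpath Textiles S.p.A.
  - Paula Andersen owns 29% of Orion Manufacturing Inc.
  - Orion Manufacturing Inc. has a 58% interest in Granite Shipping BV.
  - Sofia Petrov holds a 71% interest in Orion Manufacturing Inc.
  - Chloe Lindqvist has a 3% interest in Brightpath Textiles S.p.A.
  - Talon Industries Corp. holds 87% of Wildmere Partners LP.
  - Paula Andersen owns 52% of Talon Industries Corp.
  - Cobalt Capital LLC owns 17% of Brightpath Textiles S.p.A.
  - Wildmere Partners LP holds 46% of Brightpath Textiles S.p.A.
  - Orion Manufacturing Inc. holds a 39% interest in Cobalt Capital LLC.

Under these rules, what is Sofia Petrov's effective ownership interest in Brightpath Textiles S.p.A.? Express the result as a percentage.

65.645%

By spousal attribution (R3), Sofia Petrov is treated as also owning Paula Andersen's interest in Orion Manufacturing Inc, giving 71% + 29% = 100%.
By spousal attribution (R3), Sofia Petrov is treated as also owning Paula Andersen's interest in Talon Industries Corp, giving 23% + 52% = 75%.
Chain via Orion Manufacturing Inc. → Cobalt Capital LLC (R1): 100% × 39% × 17% = 6.63% of Brightpath Textiles S.p.A.
Chain via Talon Industries Corp. → Wildmere Partners LP (R1): 75% × 87% × 46% = 30.015% of Brightpath Textiles S.p.A.
Direct interest in Brightpath Textiles S.p.A: 29%.
Aggregating (R2): 6.63% + 30.015% + 29% = 65.645%.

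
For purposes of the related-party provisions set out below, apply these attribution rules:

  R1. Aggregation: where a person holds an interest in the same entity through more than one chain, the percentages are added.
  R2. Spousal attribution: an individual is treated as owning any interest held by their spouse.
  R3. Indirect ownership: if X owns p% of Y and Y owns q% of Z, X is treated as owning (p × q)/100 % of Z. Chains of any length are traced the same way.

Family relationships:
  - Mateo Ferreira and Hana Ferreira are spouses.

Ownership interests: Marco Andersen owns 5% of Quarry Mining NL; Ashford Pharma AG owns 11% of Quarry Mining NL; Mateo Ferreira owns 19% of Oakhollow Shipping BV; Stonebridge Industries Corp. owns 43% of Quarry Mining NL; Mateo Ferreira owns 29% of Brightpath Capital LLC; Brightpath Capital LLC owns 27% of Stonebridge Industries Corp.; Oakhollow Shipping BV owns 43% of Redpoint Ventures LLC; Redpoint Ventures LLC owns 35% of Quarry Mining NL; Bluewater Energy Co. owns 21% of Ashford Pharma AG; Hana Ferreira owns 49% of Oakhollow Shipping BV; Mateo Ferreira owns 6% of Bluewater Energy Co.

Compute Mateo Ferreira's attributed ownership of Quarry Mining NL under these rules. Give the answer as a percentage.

By spousal attribution (R2), Mateo Ferreira is treated as also owning Hana Ferreira's interest in Oakhollow Shipping BV, giving 19% + 49% = 68%.
Chain via Bluewater Energy Co. → Ashford Pharma AG (R3): 6% × 21% × 11% = 0.1386% of Quarry Mining NL.
Chain via Oakhollow Shipping BV → Redpoint Ventures LLC (R3): 68% × 43% × 35% = 10.234% of Quarry Mining NL.
Chain via Brightpath Capital LLC → Stonebridge Industries Corp. (R3): 29% × 27% × 43% = 3.3669% of Quarry Mining NL.
Aggregating (R1): 0.1386% + 10.234% + 3.3669% = 13.7395%.

13.7395%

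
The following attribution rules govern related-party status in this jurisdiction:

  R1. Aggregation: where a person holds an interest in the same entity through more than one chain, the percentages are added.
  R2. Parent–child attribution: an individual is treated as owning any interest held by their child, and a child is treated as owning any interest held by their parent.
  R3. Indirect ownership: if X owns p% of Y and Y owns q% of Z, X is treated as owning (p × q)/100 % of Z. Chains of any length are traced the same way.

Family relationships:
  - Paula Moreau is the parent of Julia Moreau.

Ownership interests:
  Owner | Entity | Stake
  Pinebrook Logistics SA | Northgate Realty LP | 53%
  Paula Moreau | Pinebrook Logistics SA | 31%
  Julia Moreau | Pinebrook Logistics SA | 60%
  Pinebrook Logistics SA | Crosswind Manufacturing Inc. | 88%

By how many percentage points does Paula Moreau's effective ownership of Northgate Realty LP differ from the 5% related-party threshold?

43.23

By parent–child attribution (R2), Paula Moreau is treated as also owning Julia Moreau's interest in Pinebrook Logistics SA, giving 31% + 60% = 91%.
Chain via Pinebrook Logistics SA (R3): 91% × 53% = 48.23% of Northgate Realty LP.
48.23% exceeds the 5% threshold by 43.23 percentage points.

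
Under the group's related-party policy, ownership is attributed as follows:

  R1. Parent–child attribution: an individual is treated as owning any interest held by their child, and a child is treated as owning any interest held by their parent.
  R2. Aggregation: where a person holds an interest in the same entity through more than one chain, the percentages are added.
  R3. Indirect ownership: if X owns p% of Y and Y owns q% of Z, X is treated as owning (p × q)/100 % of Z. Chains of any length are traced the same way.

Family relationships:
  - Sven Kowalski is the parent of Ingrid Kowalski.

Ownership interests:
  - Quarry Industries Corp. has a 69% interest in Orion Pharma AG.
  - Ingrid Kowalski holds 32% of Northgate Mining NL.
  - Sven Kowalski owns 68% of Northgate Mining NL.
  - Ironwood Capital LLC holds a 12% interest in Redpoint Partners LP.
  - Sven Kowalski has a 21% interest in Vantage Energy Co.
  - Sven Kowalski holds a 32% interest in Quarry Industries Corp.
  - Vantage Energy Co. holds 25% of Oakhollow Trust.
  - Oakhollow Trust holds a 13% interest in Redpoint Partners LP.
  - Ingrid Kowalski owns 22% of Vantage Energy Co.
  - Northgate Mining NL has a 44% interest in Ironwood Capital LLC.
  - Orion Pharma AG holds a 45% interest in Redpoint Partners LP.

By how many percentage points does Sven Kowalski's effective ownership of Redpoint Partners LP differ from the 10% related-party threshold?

By parent–child attribution (R1), Sven Kowalski is treated as also owning Ingrid Kowalski's interest in Northgate Mining NL, giving 68% + 32% = 100%.
By parent–child attribution (R1), Sven Kowalski is treated as also owning Ingrid Kowalski's interest in Vantage Energy Co, giving 21% + 22% = 43%.
Chain via Quarry Industries Corp. → Orion Pharma AG (R3): 32% × 69% × 45% = 9.936% of Redpoint Partners LP.
Chain via Northgate Mining NL → Ironwood Capital LLC (R3): 100% × 44% × 12% = 5.28% of Redpoint Partners LP.
Chain via Vantage Energy Co. → Oakhollow Trust (R3): 43% × 25% × 13% = 1.3975% of Redpoint Partners LP.
Aggregating (R2): 9.936% + 5.28% + 1.3975% = 16.6135%.
16.6135% exceeds the 10% threshold by 6.6135 percentage points.

6.6135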